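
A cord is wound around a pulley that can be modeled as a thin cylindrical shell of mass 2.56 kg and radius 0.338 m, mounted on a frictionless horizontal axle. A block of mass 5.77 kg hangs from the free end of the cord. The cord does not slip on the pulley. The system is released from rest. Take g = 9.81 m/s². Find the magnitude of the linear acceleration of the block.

a ≈ 6.80 m/s²

I = MR² = (2.56)(0.338)² = 0.2925 kg·m².
Block: mg − T = ma. Pulley: TR = Iα. No-slip: a = αR, so T = (I/R²)a = 2.560·a.
Then mg = (m + 2.560)a, so a = (5.77)(9.81)/(5.77 + 2.560) = 6.795 m/s².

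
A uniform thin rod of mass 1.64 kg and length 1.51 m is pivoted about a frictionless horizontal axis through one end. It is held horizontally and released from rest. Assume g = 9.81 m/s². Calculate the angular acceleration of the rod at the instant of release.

About the pivot, I = (1/3)ML² = (1/3)(1.64)(1.51)² = 1.246 kg·m².
The weight acts at the center, a distance L/2 = 0.7550 m from the pivot; τ = Mg(L/2) = 12.15 N·m.
α = τ/I = 12.15/1.246 = 9.745 rad/s².

α ≈ 9.75 rad/s²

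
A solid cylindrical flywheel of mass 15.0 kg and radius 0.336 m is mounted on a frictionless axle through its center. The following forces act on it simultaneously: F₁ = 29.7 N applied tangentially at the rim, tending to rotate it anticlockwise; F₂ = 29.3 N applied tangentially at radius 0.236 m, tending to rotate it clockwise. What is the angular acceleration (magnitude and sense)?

I = ½MR² = (1/2)(15.0)(0.336)² = 0.8467 kg·m².
Taking anticlockwise as positive: τ₁ = +(29.7)(0.336) = +9.979 N·m; τ₂ = −(29.3)(0.236) = −6.915 N·m.
Net torque τ = 3.064 N·m.
α = τ/I = 3.064/0.8467 = 3.619 rad/s².

α ≈ 3.62 rad/s², anticlockwise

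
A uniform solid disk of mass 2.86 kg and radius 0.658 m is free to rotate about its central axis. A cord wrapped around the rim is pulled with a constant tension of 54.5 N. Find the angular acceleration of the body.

I = ½MR² = (1/2)(2.86)(0.658)² = 0.6191 kg·m².
τ = F R = (54.5)(0.658) = 35.86 N·m.
From τ = Iα: α = 35.86/0.6191 = 57.92 rad/s².

α ≈ 57.9 rad/s²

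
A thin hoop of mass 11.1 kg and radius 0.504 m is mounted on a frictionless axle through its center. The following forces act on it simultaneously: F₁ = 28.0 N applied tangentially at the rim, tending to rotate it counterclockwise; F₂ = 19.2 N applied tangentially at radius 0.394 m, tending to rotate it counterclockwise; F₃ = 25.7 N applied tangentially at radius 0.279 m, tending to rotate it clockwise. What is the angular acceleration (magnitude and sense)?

I = MR² = (11.1)(0.504)² = 2.820 kg·m².
Taking counterclockwise as positive: τ₁ = +(28.0)(0.504) = +14.11 N·m; τ₂ = +(19.2)(0.394) = +7.565 N·m; τ₃ = −(25.7)(0.279) = −7.170 N·m.
Net torque τ = 14.51 N·m.
α = τ/I = 14.51/2.820 = 5.145 rad/s².

α ≈ 5.14 rad/s², counterclockwise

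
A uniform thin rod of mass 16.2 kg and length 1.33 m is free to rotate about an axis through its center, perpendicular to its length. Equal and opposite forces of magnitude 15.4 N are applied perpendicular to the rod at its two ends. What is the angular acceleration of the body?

I = (1/12)ML² = (1/12)(16.2)(1.33)² = 2.388 kg·m².
The couple gives τ = F·(L/2) + F·(L/2) = F L = (15.4)(1.33) = 20.48 N·m.
From τ = Iα: α = 20.48/2.388 = 8.577 rad/s².

α ≈ 8.58 rad/s²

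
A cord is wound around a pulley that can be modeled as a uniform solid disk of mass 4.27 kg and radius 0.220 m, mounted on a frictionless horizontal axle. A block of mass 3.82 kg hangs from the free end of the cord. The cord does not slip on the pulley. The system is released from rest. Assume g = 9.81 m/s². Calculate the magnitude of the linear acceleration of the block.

I = ½MR² = (1/2)(4.27)(0.220)² = 0.1033 kg·m².
Block: mg − T = ma. Pulley: TR = Iα. No-slip: a = αR, so T = (I/R²)a = 2.135·a.
Then mg = (m + 2.135)a, so a = (3.82)(9.81)/(3.82 + 2.135) = 6.293 m/s².

a ≈ 6.29 m/s²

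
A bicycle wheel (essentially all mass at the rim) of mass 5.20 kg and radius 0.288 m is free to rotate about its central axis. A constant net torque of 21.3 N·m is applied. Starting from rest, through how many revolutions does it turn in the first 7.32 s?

≈ 211 revolutions

I = MR² = (5.20)(0.288)² = 0.4313 kg·m².
α = τ/I = 21.3/0.4313 = 49.38 rad/s².
θ = ½αt² = ½(49.38)(7.32)² = 1323 rad.
Revolutions = θ/(2π) = 210.6.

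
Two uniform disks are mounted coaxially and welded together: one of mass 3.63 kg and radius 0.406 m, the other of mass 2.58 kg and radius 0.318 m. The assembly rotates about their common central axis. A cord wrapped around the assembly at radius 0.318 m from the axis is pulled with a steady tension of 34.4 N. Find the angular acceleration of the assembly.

I = ½M₁R₁² + ½M₂R₂² = ½(3.63)(0.406)² + ½(2.58)(0.318)² = 0.4296 kg·m².
τ = F r = (34.4)(0.318) = 10.94 N·m.
α = τ/I = 10.94/0.4296 = 25.46 rad/s².

α ≈ 25.5 rad/s²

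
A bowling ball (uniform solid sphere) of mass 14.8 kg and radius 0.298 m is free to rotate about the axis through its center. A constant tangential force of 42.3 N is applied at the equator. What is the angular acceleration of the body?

I = (2/5)MR² = (2/5)(14.8)(0.298)² = 0.5257 kg·m².
τ = F R = (42.3)(0.298) = 12.61 N·m.
From τ = Iα: α = 12.61/0.5257 = 23.98 rad/s².

α ≈ 24.0 rad/s²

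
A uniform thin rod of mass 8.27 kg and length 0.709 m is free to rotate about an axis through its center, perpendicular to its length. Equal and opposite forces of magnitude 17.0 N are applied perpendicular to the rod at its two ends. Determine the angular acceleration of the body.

I = (1/12)ML² = (1/12)(8.27)(0.709)² = 0.3464 kg·m².
The couple gives τ = F·(L/2) + F·(L/2) = F L = (17.0)(0.709) = 12.05 N·m.
From τ = Iα: α = 12.05/0.3464 = 34.79 rad/s².

α ≈ 34.8 rad/s²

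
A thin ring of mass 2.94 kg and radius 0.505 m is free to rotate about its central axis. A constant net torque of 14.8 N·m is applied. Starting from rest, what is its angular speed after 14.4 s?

I = MR² = (2.94)(0.505)² = 0.7498 kg·m².
α = τ/I = 14.8/0.7498 = 19.74 rad/s².
ω = ω₀ + αt = 0 + (19.74)(14.4) = 284.2 rad/s.

ω ≈ 284 rad/s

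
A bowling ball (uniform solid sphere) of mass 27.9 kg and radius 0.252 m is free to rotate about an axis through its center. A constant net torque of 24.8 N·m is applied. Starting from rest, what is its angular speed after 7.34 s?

I = (2/5)MR² = (2/5)(27.9)(0.252)² = 0.7087 kg·m².
α = τ/I = 24.8/0.7087 = 34.99 rad/s².
ω = ω₀ + αt = 0 + (34.99)(7.34) = 256.9 rad/s.

ω ≈ 257 rad/s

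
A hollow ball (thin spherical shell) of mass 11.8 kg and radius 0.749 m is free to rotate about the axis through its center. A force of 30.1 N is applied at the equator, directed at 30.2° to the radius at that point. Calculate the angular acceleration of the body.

α ≈ 2.57 rad/s²

I = (2/3)MR² = (2/3)(11.8)(0.749)² = 4.413 kg·m².
Only the tangential component produces torque: τ = F R sinθ = (30.1)(0.749) sin 30.2° = 11.34 N·m.
From τ = Iα: α = 11.34/4.413 = 2.570 rad/s².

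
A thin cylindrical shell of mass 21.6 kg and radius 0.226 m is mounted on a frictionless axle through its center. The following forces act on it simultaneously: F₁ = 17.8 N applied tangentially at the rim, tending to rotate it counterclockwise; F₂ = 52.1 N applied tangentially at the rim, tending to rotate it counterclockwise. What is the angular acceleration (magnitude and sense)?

I = MR² = (21.6)(0.226)² = 1.103 kg·m².
Taking counterclockwise as positive: τ₁ = +(17.8)(0.226) = +4.023 N·m; τ₂ = +(52.1)(0.226) = +11.77 N·m.
Net torque τ = 15.80 N·m.
α = τ/I = 15.80/1.103 = 14.32 rad/s².

α ≈ 14.3 rad/s², counterclockwise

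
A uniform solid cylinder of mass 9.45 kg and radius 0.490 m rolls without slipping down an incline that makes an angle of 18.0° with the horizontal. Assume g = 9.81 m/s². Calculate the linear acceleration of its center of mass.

a ≈ 2.02 m/s²

Translation along the incline: Mg sinθ − f = Ma.
Rotation about the center: fR = Iα with I = ½MR². No-slip gives a = αR, so f = (I/R²)a = (1/2)M a.
Substituting: Mg sinθ = (1 + 0.5000)Ma, so a = g sinθ/(1 + 0.5000) = (9.81) sin 18.0° / 1.500 = 2.021 m/s².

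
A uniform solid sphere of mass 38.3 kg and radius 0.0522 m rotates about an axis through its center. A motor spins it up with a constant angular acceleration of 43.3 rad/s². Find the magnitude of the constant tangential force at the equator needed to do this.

I = (2/5)MR² = (2/5)(38.3)(0.0522)² = 0.04174 kg·m².
The required torque is τ = Iα = (0.04174)(43.30) = 1.808 N·m.
A tangential force at the equator gives τ = FR, so F = τ/R = 1.808/0.0522 = 34.63 N.

F ≈ 34.6 N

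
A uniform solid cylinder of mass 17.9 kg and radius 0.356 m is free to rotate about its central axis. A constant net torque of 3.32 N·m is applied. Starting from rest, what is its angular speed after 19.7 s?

ω ≈ 57.7 rad/s

I = ½MR² = (1/2)(17.9)(0.356)² = 1.134 kg·m².
α = τ/I = 3.32/1.134 = 2.927 rad/s².
ω = ω₀ + αt = 0 + (2.927)(19.7) = 57.66 rad/s.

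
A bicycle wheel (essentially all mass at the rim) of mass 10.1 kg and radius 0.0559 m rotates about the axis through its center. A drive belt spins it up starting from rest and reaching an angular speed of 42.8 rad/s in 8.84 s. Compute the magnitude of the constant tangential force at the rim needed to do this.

I = MR² = (10.1)(0.0559)² = 0.03156 kg·m².
α = Δω/Δt = (42.8 − 0)/8.84 = 4.842 rad/s².
The required torque is τ = Iα = (0.03156)(4.842) = 0.1528 N·m.
A tangential force at the rim gives τ = FR, so F = τ/R = 0.1528/0.0559 = 2.734 N.

F ≈ 2.73 N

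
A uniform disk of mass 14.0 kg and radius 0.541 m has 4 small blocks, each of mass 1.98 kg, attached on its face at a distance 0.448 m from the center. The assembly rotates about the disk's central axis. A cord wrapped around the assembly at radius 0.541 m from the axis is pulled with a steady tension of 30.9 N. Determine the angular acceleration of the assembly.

α ≈ 4.59 rad/s²

I_disk = ½MR² = ½(14.0)(0.541)² = 2.049 kg·m².
I_blocks = 4·m·r² = 4(1.98)(0.448)² = 1.590 kg·m².
Total I = 3.638 kg·m².
τ = F r = (30.9)(0.541) = 16.72 N·m.
α = τ/I = 16.72/3.638 = 4.595 rad/s².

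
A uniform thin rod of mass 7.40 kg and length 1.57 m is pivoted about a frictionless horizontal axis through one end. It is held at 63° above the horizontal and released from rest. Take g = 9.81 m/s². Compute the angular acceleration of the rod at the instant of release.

α ≈ 4.26 rad/s²

About the pivot, I = (1/3)ML² = (1/3)(7.40)(1.57)² = 6.080 kg·m².
The weight acts at the center, a distance L/2 = 0.7850 m from the pivot; τ = Mg(L/2) cos 63° = 25.87 N·m.
α = τ/I = 25.87/6.080 = 4.255 rad/s².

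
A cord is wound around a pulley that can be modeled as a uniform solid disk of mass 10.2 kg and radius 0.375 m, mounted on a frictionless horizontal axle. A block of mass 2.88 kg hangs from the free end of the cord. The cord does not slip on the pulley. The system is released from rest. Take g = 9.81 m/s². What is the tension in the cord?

T ≈ 18.1 N

I = ½MR² = (1/2)(10.2)(0.375)² = 0.7172 kg·m².
Block: mg − T = ma. Pulley: TR = Iα. No-slip: a = αR, so T = (I/R²)a = 5.100·a.
Then mg = (m + 5.100)a, so a = (2.88)(9.81)/(2.88 + 5.100) = 3.540 m/s².
T = 5.100·a = 18.06 N.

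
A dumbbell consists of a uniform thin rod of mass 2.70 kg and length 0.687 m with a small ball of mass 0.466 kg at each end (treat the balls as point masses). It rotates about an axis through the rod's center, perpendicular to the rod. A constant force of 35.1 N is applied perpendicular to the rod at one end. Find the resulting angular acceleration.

I_rod = (1/12)ML² = (1/12)(2.70)(0.687)² = 0.1062 kg·m².
I_balls = 2·m·(L/2)² = 2(0.466)(0.3435)² = 0.1100 kg·m².
Total I = 0.2162 kg·m².
τ = F·(L/2) = (35.1)(0.344) = 12.06 N·m.
α = τ/I = 12.06/0.2162 = 55.78 rad/s².

α ≈ 55.8 rad/s²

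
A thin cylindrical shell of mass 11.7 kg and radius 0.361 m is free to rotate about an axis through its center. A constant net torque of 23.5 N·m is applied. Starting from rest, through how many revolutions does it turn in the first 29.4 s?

≈ 1060 revolutions

I = MR² = (11.7)(0.361)² = 1.525 kg·m².
α = τ/I = 23.5/1.525 = 15.41 rad/s².
θ = ½αt² = ½(15.41)(29.4)² = 6661 rad.
Revolutions = θ/(2π) = 1060.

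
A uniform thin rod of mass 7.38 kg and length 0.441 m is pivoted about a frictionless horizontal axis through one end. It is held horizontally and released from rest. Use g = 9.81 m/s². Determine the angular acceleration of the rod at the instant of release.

About the pivot, I = (1/3)ML² = (1/3)(7.38)(0.441)² = 0.4784 kg·m².
The weight acts at the center, a distance L/2 = 0.2205 m from the pivot; τ = Mg(L/2) = 15.96 N·m.
α = τ/I = 15.96/0.4784 = 33.37 rad/s².

α ≈ 33.4 rad/s²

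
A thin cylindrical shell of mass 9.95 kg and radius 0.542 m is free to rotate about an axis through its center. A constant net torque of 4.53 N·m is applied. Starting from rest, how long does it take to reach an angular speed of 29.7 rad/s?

I = MR² = (9.95)(0.542)² = 2.923 kg·m².
α = τ/I = 4.53/2.923 = 1.550 rad/s².
ω = αt ⇒ t = ω/α = 29.7/1.550 = 19.16 s.

t ≈ 19.2 s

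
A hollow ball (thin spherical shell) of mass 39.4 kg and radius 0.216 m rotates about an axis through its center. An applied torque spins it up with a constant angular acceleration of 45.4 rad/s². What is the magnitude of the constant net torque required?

τ ≈ 55.6 N·m

I = (2/3)MR² = (2/3)(39.4)(0.216)² = 1.225 kg·m².
τ = Iα = (1.225)(45.40) = 55.64 N·m.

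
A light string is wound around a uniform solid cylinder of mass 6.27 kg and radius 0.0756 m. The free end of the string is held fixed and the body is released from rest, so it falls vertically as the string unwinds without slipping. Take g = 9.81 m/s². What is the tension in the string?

T ≈ 20.5 N

Translation: Mg − T = Ma. Rotation about the center: TR = Iα with I = ½MR².
With a = αR: T = (I/R²)a = (1/2)M a, so Mg = (1 + 0.5000)Ma.
a = g/(1 + 0.5000) = 9.81/1.500 = 6.540 m/s².
T = 0.5000·M·a = (0.5000)(6.27)(6.540) = 20.50 N.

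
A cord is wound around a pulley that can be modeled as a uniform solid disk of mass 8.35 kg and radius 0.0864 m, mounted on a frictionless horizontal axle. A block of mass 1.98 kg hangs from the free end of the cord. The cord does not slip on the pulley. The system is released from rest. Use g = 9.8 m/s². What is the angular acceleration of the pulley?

I = ½MR² = (1/2)(8.35)(0.0864)² = 0.03117 kg·m².
Block: mg − T = ma. Pulley: TR = Iα. No-slip: a = αR, so T = (I/R²)a = 4.175·a.
Then mg = (m + 4.175)a, so a = (1.98)(9.8)/(1.98 + 4.175) = 3.153 m/s².
α = a/R = 3.153/0.0864 = 36.49 rad/s².

α ≈ 36.5 rad/s²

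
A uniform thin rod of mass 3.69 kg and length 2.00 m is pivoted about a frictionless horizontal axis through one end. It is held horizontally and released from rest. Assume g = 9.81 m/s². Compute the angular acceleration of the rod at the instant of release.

α ≈ 7.36 rad/s²

About the pivot, I = (1/3)ML² = (1/3)(3.69)(2.00)² = 4.920 kg·m².
The weight acts at the center, a distance L/2 = 1.000 m from the pivot; τ = Mg(L/2) = 36.20 N·m.
α = τ/I = 36.20/4.920 = 7.358 rad/s².
(Equivalently α = (3g/(2L)) = 7.358 rad/s².)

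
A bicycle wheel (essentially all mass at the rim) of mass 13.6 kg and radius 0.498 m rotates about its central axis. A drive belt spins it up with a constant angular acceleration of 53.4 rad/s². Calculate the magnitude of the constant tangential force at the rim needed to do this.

F ≈ 362 N

I = MR² = (13.6)(0.498)² = 3.373 kg·m².
The required torque is τ = Iα = (3.373)(53.40) = 180.1 N·m.
A tangential force at the rim gives τ = FR, so F = τ/R = 180.1/0.498 = 361.7 N.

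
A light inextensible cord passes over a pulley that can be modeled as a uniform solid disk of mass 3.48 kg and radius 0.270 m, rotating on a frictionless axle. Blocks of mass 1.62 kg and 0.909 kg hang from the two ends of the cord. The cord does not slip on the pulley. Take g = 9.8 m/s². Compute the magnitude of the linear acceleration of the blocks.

a ≈ 1.63 m/s²

I = ½MR² = (1/2)(3.48)(0.270)² = 0.1268 kg·m².
Heavier block: m₁g − T₁ = m₁a. Lighter block: T₂ − m₂g = m₂a.
Pulley: (T₁ − T₂)R = Iα = I(a/R), so T₁ − T₂ = (I/R²)a = (1/2)M_p a = 1.740·a.
Adding the three: (m₁ − m₂)g = (m₁ + m₂ + 1.740)a, so a = (1.62 − 0.909)(9.8)/(1.62 + 0.909 + 1.740) = 1.632 m/s².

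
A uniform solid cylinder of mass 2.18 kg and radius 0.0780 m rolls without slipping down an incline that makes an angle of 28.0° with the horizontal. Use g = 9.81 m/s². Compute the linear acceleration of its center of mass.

Translation along the incline: Mg sinθ − f = Ma.
Rotation about the center: fR = Iα with I = ½MR². No-slip gives a = αR, so f = (I/R²)a = (1/2)M a.
Substituting: Mg sinθ = (1 + 0.5000)Ma, so a = g sinθ/(1 + 0.5000) = (9.81) sin 28.0° / 1.500 = 3.070 m/s².

a ≈ 3.07 m/s²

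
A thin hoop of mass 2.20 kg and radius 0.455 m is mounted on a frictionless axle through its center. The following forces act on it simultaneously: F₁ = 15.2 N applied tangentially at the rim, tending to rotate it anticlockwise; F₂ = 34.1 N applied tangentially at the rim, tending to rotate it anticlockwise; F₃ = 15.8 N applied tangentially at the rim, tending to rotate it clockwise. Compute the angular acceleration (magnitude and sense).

I = MR² = (2.20)(0.455)² = 0.4555 kg·m².
Taking anticlockwise as positive: τ₁ = +(15.2)(0.455) = +6.916 N·m; τ₂ = +(34.1)(0.455) = +15.52 N·m; τ₃ = −(15.8)(0.455) = −7.189 N·m.
Net torque τ = 15.24 N·m.
α = τ/I = 15.24/0.4555 = 33.47 rad/s².

α ≈ 33.5 rad/s², anticlockwise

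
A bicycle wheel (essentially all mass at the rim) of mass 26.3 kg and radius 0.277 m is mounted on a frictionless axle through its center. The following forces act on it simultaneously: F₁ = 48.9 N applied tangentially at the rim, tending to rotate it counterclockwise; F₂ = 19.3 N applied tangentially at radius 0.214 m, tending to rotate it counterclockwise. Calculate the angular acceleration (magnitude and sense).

I = MR² = (26.3)(0.277)² = 2.018 kg·m².
Taking counterclockwise as positive: τ₁ = +(48.9)(0.277) = +13.55 N·m; τ₂ = +(19.3)(0.214) = +4.130 N·m.
Net torque τ = 17.68 N·m.
α = τ/I = 17.68/2.018 = 8.759 rad/s².

α ≈ 8.76 rad/s², counterclockwise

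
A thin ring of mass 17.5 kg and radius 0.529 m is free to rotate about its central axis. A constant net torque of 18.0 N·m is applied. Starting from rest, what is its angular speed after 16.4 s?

I = MR² = (17.5)(0.529)² = 4.897 kg·m².
α = τ/I = 18.0/4.897 = 3.676 rad/s².
ω = ω₀ + αt = 0 + (3.676)(16.4) = 60.28 rad/s.

ω ≈ 60.3 rad/s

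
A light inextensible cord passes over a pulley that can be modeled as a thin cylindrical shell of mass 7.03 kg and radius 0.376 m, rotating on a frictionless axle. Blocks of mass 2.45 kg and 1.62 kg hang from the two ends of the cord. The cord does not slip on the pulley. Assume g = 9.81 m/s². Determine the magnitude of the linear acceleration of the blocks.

a ≈ 0.734 m/s²

I = MR² = (7.03)(0.376)² = 0.9939 kg·m².
Heavier block: m₁g − T₁ = m₁a. Lighter block: T₂ − m₂g = m₂a.
Pulley: (T₁ − T₂)R = Iα = I(a/R), so T₁ − T₂ = (I/R²)a = 1·M_p a = 7.030·a.
Adding the three: (m₁ − m₂)g = (m₁ + m₂ + 7.030)a, so a = (2.45 − 1.62)(9.81)/(2.45 + 1.62 + 7.030) = 0.7335 m/s².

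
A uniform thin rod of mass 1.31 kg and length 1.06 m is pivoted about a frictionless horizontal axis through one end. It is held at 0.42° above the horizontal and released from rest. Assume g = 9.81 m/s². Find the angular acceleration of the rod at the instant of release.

α ≈ 13.9 rad/s²

About the pivot, I = (1/3)ML² = (1/3)(1.31)(1.06)² = 0.4906 kg·m².
The weight acts at the center, a distance L/2 = 0.5300 m from the pivot; τ = Mg(L/2) cos 0.42° = 6.811 N·m.
α = τ/I = 6.811/0.4906 = 13.88 rad/s².
(Equivalently α = (3g/(2L)) cos 0.42° = 13.88 rad/s².)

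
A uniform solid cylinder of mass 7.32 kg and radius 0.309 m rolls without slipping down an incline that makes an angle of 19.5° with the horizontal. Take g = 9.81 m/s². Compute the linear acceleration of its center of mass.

Translation along the incline: Mg sinθ − f = Ma.
Rotation about the center: fR = Iα with I = ½MR². No-slip gives a = αR, so f = (I/R²)a = (1/2)M a.
Substituting: Mg sinθ = (1 + 0.5000)Ma, so a = g sinθ/(1 + 0.5000) = (9.81) sin 19.5° / 1.500 = 2.183 m/s².

a ≈ 2.18 m/s²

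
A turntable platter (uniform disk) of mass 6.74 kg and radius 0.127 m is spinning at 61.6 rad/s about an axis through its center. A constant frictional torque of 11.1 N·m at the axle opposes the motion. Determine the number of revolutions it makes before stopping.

≈ 1.48 revolutions

I = ½MR² = (1/2)(6.74)(0.127)² = 0.05435 kg·m².
The net torque has magnitude 11.1 N·m, opposing ω.
|α| = τ/I = 11.10/0.05435 = 204.2 rad/s² (deceleration).
ω² = ω₀² − 2|α|θ with ω = 0 ⇒ θ = ω₀²/(2|α|) = 9.291 rad = 1.479 rev.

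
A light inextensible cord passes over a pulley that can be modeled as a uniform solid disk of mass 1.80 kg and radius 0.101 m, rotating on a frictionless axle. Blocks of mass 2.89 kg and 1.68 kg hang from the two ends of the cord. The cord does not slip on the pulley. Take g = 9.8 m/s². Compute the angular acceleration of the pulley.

I = ½MR² = (1/2)(1.80)(0.101)² = 0.009181 kg·m².
Heavier block: m₁g − T₁ = m₁a. Lighter block: T₂ − m₂g = m₂a.
Pulley: (T₁ − T₂)R = Iα = I(a/R), so T₁ − T₂ = (I/R²)a = (1/2)M_p a = 0.9000·a.
Adding the three: (m₁ − m₂)g = (m₁ + m₂ + 0.9000)a, so a = (2.89 − 1.68)(9.8)/(2.89 + 1.68 + 0.9000) = 2.168 m/s².
α = a/R = 2.168/0.101 = 21.46 rad/s².

α ≈ 21.5 rad/s²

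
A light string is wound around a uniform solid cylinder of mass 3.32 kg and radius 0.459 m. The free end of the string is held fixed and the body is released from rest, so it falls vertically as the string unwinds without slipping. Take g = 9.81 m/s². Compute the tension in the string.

T ≈ 10.9 N

Translation: Mg − T = Ma. Rotation about the center: TR = Iα with I = ½MR².
With a = αR: T = (I/R²)a = (1/2)M a, so Mg = (1 + 0.5000)Ma.
a = g/(1 + 0.5000) = 9.81/1.500 = 6.540 m/s².
T = 0.5000·M·a = (0.5000)(3.32)(6.540) = 10.86 N.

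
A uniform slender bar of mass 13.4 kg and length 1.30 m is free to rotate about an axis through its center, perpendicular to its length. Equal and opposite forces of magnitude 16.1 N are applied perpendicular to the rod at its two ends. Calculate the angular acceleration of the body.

I = (1/12)ML² = (1/12)(13.4)(1.30)² = 1.887 kg·m².
The couple gives τ = F·(L/2) + F·(L/2) = F L = (16.1)(1.30) = 20.93 N·m.
From τ = Iα: α = 20.93/1.887 = 11.09 rad/s².

α ≈ 11.1 rad/s²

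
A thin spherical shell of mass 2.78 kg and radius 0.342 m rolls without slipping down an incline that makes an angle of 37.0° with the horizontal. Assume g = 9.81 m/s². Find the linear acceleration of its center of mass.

Translation along the incline: Mg sinθ − f = Ma.
Rotation about the center: fR = Iα with I = (2/3)MR². No-slip gives a = αR, so f = (I/R²)a = (2/3)M a.
Substituting: Mg sinθ = (1 + 0.6667)Ma, so a = g sinθ/(1 + 0.6667) = (9.81) sin 37.0° / 1.667 = 3.542 m/s².

a ≈ 3.54 m/s²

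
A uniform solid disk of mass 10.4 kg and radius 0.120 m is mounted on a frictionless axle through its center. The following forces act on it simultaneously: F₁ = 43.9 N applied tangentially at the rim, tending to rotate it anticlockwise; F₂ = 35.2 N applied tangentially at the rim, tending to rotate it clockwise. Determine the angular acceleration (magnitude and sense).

I = ½MR² = (1/2)(10.4)(0.120)² = 0.07488 kg·m².
Taking anticlockwise as positive: τ₁ = +(43.9)(0.120) = +5.268 N·m; τ₂ = −(35.2)(0.120) = −4.224 N·m.
Net torque τ = 1.044 N·m.
α = τ/I = 1.044/0.07488 = 13.94 rad/s².

α ≈ 13.9 rad/s², anticlockwise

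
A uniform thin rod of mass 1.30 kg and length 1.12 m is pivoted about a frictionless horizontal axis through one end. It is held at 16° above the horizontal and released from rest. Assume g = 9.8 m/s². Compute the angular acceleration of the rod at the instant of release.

About the pivot, I = (1/3)ML² = (1/3)(1.30)(1.12)² = 0.5436 kg·m².
The weight acts at the center, a distance L/2 = 0.5600 m from the pivot; τ = Mg(L/2) cos 16° = 6.858 N·m.
α = τ/I = 6.858/0.5436 = 12.62 rad/s².

α ≈ 12.6 rad/s²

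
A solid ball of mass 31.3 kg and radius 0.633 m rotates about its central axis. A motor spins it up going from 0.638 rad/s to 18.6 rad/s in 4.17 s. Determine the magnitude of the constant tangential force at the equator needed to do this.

F ≈ 34.1 N

I = (2/5)MR² = (2/5)(31.3)(0.633)² = 5.017 kg·m².
α = Δω/Δt = (18.6 − 0.638)/4.17 = 4.307 rad/s².
The required torque is τ = Iα = (5.017)(4.307) = 21.61 N·m.
A tangential force at the equator gives τ = FR, so F = τ/R = 21.61/0.633 = 34.14 N.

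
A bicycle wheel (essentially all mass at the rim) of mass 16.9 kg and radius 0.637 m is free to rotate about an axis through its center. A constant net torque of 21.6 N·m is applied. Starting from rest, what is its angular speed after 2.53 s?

ω ≈ 7.97 rad/s

I = MR² = (16.9)(0.637)² = 6.857 kg·m².
α = τ/I = 21.6/6.857 = 3.150 rad/s².
ω = ω₀ + αt = 0 + (3.150)(2.53) = 7.969 rad/s.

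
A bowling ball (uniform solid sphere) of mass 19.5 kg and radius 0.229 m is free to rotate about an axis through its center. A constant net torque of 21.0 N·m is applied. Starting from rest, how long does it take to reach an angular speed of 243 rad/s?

t ≈ 4.73 s

I = (2/5)MR² = (2/5)(19.5)(0.229)² = 0.4090 kg·m².
α = τ/I = 21.0/0.4090 = 51.34 rad/s².
ω = αt ⇒ t = ω/α = 243/51.34 = 4.733 s.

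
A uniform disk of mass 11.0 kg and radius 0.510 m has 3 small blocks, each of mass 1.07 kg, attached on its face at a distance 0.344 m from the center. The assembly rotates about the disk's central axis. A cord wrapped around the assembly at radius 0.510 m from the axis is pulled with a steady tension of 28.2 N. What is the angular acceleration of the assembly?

α ≈ 7.94 rad/s²

I_disk = ½MR² = ½(11.0)(0.510)² = 1.431 kg·m².
I_blocks = 3·m·r² = 3(1.07)(0.344)² = 0.3799 kg·m².
Total I = 1.810 kg·m².
τ = F r = (28.2)(0.510) = 14.38 N·m.
α = τ/I = 14.38/1.810 = 7.944 rad/s².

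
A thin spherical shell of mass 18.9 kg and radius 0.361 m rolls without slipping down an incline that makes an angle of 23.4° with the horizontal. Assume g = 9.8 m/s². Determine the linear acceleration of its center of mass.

a ≈ 2.34 m/s²

Translation along the incline: Mg sinθ − f = Ma.
Rotation about the center: fR = Iα with I = (2/3)MR². No-slip gives a = αR, so f = (I/R²)a = (2/3)M a.
Substituting: Mg sinθ = (1 + 0.6667)Ma, so a = g sinθ/(1 + 0.6667) = (9.8) sin 23.4° / 1.667 = 2.335 m/s².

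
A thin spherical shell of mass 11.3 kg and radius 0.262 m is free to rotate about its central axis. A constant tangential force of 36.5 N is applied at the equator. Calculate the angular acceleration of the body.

α ≈ 18.5 rad/s²

I = (2/3)MR² = (2/3)(11.3)(0.262)² = 0.5171 kg·m².
τ = F R = (36.5)(0.262) = 9.563 N·m.
From τ = Iα: α = 9.563/0.5171 = 18.49 rad/s².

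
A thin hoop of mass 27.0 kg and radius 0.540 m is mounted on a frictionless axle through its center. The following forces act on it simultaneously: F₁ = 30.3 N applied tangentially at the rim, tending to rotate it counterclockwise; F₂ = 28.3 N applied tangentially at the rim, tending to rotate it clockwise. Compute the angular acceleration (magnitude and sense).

α ≈ 0.137 rad/s², counterclockwise

I = MR² = (27.0)(0.540)² = 7.873 kg·m².
Taking counterclockwise as positive: τ₁ = +(30.3)(0.540) = +16.36 N·m; τ₂ = −(28.3)(0.540) = −15.28 N·m.
Net torque τ = 1.080 N·m.
α = τ/I = 1.080/7.873 = 0.1372 rad/s².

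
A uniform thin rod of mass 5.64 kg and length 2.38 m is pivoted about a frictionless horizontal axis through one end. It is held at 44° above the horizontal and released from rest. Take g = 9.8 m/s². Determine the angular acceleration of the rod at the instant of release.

About the pivot, I = (1/3)ML² = (1/3)(5.64)(2.38)² = 10.65 kg·m².
The weight acts at the center, a distance L/2 = 1.190 m from the pivot; τ = Mg(L/2) cos 44° = 47.31 N·m.
α = τ/I = 47.31/10.65 = 4.443 rad/s².

α ≈ 4.44 rad/s²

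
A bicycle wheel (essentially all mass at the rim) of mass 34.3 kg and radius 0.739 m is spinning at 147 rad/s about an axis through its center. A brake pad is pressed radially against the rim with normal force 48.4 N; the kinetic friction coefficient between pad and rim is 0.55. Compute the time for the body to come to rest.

I = MR² = (34.3)(0.739)² = 18.73 kg·m².
Friction force f = μN = (0.55)(48.4) = 26.62 N at the rim; torque magnitude τ = fR = 19.67 N·m, opposing ω.
|α| = τ/I = 19.67/18.73 = 1.050 rad/s² (deceleration).
0 = ω₀ − |α|t ⇒ t = ω₀/|α| = 147/1.050 = 140.0 s.

t ≈ 140 s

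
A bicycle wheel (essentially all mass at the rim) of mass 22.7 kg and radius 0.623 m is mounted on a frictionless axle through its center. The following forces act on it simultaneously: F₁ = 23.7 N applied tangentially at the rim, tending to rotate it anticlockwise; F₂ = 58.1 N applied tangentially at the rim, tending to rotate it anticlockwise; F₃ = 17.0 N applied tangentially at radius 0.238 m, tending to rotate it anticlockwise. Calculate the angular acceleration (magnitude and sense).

α ≈ 6.24 rad/s², anticlockwise

I = MR² = (22.7)(0.623)² = 8.811 kg·m².
Taking anticlockwise as positive: τ₁ = +(23.7)(0.623) = +14.77 N·m; τ₂ = +(58.1)(0.623) = +36.20 N·m; τ₃ = +(17.0)(0.238) = +4.046 N·m.
Net torque τ = 55.01 N·m.
α = τ/I = 55.01/8.811 = 6.243 rad/s².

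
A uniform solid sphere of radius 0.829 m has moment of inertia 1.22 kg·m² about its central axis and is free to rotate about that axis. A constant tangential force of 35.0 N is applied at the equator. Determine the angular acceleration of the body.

τ = F R = (35.0)(0.829) = 29.01 N·m.
From τ = Iα: α = 29.01/1.220 = 23.78 rad/s².

α ≈ 23.8 rad/s²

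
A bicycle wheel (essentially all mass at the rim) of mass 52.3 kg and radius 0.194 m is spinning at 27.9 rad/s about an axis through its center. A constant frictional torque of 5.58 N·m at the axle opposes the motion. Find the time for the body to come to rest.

I = MR² = (52.3)(0.194)² = 1.968 kg·m².
The net torque has magnitude 5.58 N·m, opposing ω.
|α| = τ/I = 5.580/1.968 = 2.835 rad/s² (deceleration).
0 = ω₀ − |α|t ⇒ t = ω₀/|α| = 27.9/2.835 = 9.842 s.

t ≈ 9.84 s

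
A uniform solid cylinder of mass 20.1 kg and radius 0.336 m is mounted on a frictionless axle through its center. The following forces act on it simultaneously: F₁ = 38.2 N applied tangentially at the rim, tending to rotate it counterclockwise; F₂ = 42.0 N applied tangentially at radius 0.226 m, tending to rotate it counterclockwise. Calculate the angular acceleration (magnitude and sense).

I = ½MR² = (1/2)(20.1)(0.336)² = 1.135 kg·m².
Taking counterclockwise as positive: τ₁ = +(38.2)(0.336) = +12.84 N·m; τ₂ = +(42.0)(0.226) = +9.492 N·m.
Net torque τ = 22.33 N·m.
α = τ/I = 22.33/1.135 = 19.68 rad/s².

α ≈ 19.7 rad/s², counterclockwise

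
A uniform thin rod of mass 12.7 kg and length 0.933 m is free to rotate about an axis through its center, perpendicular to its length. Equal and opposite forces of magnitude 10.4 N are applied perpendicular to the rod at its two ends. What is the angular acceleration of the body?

I = (1/12)ML² = (1/12)(12.7)(0.933)² = 0.9213 kg·m².
The couple gives τ = F·(L/2) + F·(L/2) = F L = (10.4)(0.933) = 9.703 N·m.
From τ = Iα: α = 9.703/0.9213 = 10.53 rad/s².

α ≈ 10.5 rad/s²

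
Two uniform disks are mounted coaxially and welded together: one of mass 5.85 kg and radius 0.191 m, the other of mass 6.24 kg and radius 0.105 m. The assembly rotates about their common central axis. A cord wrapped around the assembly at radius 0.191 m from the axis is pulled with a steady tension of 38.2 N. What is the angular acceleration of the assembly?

I = ½M₁R₁² + ½M₂R₂² = ½(5.85)(0.191)² + ½(6.24)(0.105)² = 0.1411 kg·m².
τ = F r = (38.2)(0.191) = 7.296 N·m.
α = τ/I = 7.296/0.1411 = 51.71 rad/s².

α ≈ 51.7 rad/s²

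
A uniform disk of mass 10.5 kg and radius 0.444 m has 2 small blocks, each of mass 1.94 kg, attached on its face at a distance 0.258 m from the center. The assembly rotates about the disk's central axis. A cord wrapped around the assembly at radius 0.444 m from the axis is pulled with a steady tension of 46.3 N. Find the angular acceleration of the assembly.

I_disk = ½MR² = ½(10.5)(0.444)² = 1.035 kg·m².
I_blocks = 2·m·r² = 2(1.94)(0.258)² = 0.2583 kg·m².
Total I = 1.293 kg·m².
τ = F r = (46.3)(0.444) = 20.56 N·m.
α = τ/I = 20.56/1.293 = 15.90 rad/s².

α ≈ 15.9 rad/s²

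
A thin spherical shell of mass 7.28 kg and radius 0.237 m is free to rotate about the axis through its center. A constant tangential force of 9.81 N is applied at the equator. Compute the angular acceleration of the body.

α ≈ 8.53 rad/s²

I = (2/3)MR² = (2/3)(7.28)(0.237)² = 0.2726 kg·m².
τ = F R = (9.81)(0.237) = 2.325 N·m.
From τ = Iα: α = 2.325/0.2726 = 8.529 rad/s².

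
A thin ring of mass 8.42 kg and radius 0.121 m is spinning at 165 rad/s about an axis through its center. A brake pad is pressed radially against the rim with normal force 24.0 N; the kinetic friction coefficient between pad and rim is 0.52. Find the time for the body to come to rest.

I = MR² = (8.42)(0.121)² = 0.1233 kg·m².
Friction force f = μN = (0.52)(24.0) = 12.48 N at the rim; torque magnitude τ = fR = 1.510 N·m, opposing ω.
|α| = τ/I = 1.510/0.1233 = 12.25 rad/s² (deceleration).
0 = ω₀ − |α|t ⇒ t = ω₀/|α| = 165/12.25 = 13.47 s.

t ≈ 13.5 s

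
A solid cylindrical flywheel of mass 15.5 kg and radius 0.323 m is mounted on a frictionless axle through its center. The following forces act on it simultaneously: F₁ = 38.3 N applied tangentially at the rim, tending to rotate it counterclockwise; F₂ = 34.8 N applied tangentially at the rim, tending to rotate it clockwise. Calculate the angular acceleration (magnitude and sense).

α ≈ 1.40 rad/s², counterclockwise

I = ½MR² = (1/2)(15.5)(0.323)² = 0.8085 kg·m².
Taking counterclockwise as positive: τ₁ = +(38.3)(0.323) = +12.37 N·m; τ₂ = −(34.8)(0.323) = −11.24 N·m.
Net torque τ = 1.130 N·m.
α = τ/I = 1.130/0.8085 = 1.398 rad/s².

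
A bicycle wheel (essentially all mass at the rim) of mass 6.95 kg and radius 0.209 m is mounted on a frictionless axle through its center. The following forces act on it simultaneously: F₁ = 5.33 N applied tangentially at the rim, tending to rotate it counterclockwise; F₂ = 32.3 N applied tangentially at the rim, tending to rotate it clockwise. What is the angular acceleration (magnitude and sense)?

I = MR² = (6.95)(0.209)² = 0.3036 kg·m².
Taking counterclockwise as positive: τ₁ = +(5.33)(0.209) = +1.114 N·m; τ₂ = −(32.3)(0.209) = −6.751 N·m.
Net torque τ = -5.637 N·m.
α = τ/I = -5.637/0.3036 = -18.57 rad/s².

α ≈ 18.6 rad/s², clockwise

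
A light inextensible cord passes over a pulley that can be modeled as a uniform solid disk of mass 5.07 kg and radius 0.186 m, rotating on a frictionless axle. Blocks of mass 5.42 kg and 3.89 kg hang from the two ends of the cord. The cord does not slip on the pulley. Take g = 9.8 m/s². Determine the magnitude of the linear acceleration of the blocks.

I = ½MR² = (1/2)(5.07)(0.186)² = 0.08770 kg·m².
Heavier block: m₁g − T₁ = m₁a. Lighter block: T₂ − m₂g = m₂a.
Pulley: (T₁ − T₂)R = Iα = I(a/R), so T₁ − T₂ = (I/R²)a = (1/2)M_p a = 2.535·a.
Adding the three: (m₁ − m₂)g = (m₁ + m₂ + 2.535)a, so a = (5.42 − 3.89)(9.8)/(5.42 + 3.89 + 2.535) = 1.266 m/s².

a ≈ 1.27 m/s²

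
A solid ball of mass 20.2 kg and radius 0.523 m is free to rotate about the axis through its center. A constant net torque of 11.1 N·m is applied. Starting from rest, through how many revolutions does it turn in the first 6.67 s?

≈ 17.8 revolutions

I = (2/5)MR² = (2/5)(20.2)(0.523)² = 2.210 kg·m².
α = τ/I = 11.1/2.210 = 5.022 rad/s².
θ = ½αt² = ½(5.022)(6.67)² = 111.7 rad.
Revolutions = θ/(2π) = 17.78.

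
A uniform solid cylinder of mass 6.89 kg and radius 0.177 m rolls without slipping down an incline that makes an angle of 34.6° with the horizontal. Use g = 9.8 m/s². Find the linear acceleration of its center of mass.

Translation along the incline: Mg sinθ − f = Ma.
Rotation about the center: fR = Iα with I = ½MR². No-slip gives a = αR, so f = (I/R²)a = (1/2)M a.
Substituting: Mg sinθ = (1 + 0.5000)Ma, so a = g sinθ/(1 + 0.5000) = (9.8) sin 34.6° / 1.500 = 3.710 m/s².

a ≈ 3.71 m/s²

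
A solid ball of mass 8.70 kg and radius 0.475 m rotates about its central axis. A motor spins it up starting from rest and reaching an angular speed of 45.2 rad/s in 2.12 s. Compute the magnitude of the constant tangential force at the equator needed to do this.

I = (2/5)MR² = (2/5)(8.70)(0.475)² = 0.7852 kg·m².
α = Δω/Δt = (45.2 − 0)/2.12 = 21.32 rad/s².
The required torque is τ = Iα = (0.7852)(21.32) = 16.74 N·m.
A tangential force at the equator gives τ = FR, so F = τ/R = 16.74/0.475 = 35.24 N.

F ≈ 35.2 N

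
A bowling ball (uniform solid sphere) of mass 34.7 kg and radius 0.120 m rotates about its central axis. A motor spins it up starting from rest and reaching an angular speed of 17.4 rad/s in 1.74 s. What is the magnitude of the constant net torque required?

τ ≈ 2.00 N·m

I = (2/5)MR² = (2/5)(34.7)(0.120)² = 0.1999 kg·m².
α = Δω/Δt = (17.4 − 0)/1.74 = 10.00 rad/s².
τ = Iα = (0.1999)(10.00) = 1.999 N·m.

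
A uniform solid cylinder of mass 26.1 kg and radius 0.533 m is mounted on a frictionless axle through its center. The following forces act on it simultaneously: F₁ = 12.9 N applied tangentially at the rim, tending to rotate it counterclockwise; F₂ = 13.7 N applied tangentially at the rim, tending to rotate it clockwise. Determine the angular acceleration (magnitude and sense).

I = ½MR² = (1/2)(26.1)(0.533)² = 3.707 kg·m².
Taking counterclockwise as positive: τ₁ = +(12.9)(0.533) = +6.876 N·m; τ₂ = −(13.7)(0.533) = −7.302 N·m.
Net torque τ = -0.4264 N·m.
α = τ/I = -0.4264/3.707 = -0.1150 rad/s².

α ≈ 0.115 rad/s², clockwise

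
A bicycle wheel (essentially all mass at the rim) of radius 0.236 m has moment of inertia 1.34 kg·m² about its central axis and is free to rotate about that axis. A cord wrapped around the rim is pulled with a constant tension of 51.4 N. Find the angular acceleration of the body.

α ≈ 9.05 rad/s²

τ = F R = (51.4)(0.236) = 12.13 N·m.
Newton's second law for rotation, τ = Iα, gives α = τ/I = 12.13/1.340 = 9.053 rad/s².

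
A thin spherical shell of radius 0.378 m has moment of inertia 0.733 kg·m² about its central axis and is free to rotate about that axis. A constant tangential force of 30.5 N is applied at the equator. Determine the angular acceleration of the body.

α ≈ 15.7 rad/s²

τ = F R = (30.5)(0.378) = 11.53 N·m.
From τ = Iα: α = 11.53/0.7330 = 15.73 rad/s².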